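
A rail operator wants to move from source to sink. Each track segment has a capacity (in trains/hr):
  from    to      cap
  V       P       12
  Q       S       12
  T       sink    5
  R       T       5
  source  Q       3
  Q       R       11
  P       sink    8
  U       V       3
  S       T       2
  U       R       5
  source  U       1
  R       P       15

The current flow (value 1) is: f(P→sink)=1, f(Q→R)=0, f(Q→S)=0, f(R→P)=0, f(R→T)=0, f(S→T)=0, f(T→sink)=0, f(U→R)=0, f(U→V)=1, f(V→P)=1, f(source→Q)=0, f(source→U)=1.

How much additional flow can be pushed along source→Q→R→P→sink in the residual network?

3

Residual capacities along the path: source→Q: 3, Q→R: 11, R→P: 15, P→sink: 7.
Minimum is 3.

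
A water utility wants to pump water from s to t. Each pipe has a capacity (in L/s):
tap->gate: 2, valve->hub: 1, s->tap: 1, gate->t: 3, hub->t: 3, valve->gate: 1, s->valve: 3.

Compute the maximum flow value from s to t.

Augment s->valve->hub->t: bottleneck 1. Total 1.
Augment s->valve->gate->t: bottleneck 1. Total 2.
Augment s->tap->gate->t: bottleneck 1. Total 3.
No augmenting path remains in the residual graph.

3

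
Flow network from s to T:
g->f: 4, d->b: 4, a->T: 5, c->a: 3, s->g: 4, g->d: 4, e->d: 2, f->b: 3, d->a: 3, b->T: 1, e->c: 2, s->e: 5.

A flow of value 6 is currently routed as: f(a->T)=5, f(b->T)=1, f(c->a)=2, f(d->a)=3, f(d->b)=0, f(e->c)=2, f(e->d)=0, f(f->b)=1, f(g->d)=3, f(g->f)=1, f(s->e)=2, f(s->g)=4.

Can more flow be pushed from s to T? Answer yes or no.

Residual reachable from s: {b, d, e, f, g, s}; T is not reachable.
Saturated cut: e->c, d->a, b->T with total capacity 6 = current flow value. Flow is maximum.

No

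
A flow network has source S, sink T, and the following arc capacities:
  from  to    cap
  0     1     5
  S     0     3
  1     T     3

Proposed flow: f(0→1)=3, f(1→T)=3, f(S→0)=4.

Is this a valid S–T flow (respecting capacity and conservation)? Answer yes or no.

No

Capacity violated on S→0: flow 4 > capacity 3.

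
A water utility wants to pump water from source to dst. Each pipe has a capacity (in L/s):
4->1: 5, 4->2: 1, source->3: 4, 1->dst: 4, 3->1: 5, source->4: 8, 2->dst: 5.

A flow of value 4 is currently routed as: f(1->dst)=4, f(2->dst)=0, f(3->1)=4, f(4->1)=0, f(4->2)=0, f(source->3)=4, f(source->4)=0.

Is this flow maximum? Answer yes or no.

Residual path source->4->2->dst has bottleneck 1 > 0.
Pushing 1 along it raises the flow to 5, so the given flow is not maximum.

No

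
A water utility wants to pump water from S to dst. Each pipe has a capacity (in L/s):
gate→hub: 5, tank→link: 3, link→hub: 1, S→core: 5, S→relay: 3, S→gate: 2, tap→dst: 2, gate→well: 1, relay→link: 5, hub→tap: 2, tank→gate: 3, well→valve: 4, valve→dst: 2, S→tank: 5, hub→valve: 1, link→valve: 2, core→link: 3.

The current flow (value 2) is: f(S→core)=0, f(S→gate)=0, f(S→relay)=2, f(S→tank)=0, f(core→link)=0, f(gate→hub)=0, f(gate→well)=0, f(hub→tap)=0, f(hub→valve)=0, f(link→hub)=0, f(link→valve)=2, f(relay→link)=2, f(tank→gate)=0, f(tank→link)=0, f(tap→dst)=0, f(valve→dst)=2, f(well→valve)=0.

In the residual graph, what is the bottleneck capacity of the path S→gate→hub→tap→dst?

Residual capacities along the path: S→gate: 2, gate→hub: 5, hub→tap: 2, tap→dst: 2.
Minimum is 2.

2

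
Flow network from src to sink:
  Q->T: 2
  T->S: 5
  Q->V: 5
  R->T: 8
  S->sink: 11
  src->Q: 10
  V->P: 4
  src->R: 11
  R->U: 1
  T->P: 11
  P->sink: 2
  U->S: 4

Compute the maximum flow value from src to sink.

Augment src->R->U->S->sink: bottleneck 1. Total 1.
Augment src->R->T->S->sink: bottleneck 5. Total 6.
Augment src->R->T->P->sink: bottleneck 2. Total 8.
No augmenting path remains in the residual graph.

8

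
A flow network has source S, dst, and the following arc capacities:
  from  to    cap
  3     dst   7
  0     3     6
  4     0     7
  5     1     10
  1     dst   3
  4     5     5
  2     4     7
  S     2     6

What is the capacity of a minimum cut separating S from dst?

6

Max flow = 6 (via 2 augmenting paths).
In the residual at optimum, the set reachable from S is {S}.
Cut edges: S->2 (cap 6). Sum = 6.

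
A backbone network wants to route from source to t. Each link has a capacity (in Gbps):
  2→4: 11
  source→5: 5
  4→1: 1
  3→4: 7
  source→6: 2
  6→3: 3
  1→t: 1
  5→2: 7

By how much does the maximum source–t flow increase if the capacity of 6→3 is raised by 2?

Original max flow = 1.
Edge 6→3 does not cross the min cut (source side {2, 3, 4, 5, 6, source}), so extra capacity there cannot help.
New max flow = 1. Increase = 0.

0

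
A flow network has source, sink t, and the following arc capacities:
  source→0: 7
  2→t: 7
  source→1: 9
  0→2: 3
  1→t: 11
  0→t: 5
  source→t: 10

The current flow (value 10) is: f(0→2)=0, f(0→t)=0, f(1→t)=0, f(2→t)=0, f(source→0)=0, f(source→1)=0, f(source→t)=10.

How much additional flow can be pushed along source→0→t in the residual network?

Residual capacities along the path: source→0: 7, 0→t: 5.
Minimum is 5.

5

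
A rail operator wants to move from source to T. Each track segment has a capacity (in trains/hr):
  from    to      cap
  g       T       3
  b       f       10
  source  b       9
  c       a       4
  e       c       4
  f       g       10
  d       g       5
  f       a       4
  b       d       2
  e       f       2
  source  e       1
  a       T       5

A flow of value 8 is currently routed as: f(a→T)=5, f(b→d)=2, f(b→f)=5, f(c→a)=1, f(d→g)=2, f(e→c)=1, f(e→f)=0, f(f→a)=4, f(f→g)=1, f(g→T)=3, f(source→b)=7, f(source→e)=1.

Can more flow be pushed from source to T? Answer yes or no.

Residual reachable from source: {b, d, f, g, source}; T is not reachable.
Saturated cut: source→e, f→a, g→T with total capacity 8 = current flow value. Flow is maximum.

No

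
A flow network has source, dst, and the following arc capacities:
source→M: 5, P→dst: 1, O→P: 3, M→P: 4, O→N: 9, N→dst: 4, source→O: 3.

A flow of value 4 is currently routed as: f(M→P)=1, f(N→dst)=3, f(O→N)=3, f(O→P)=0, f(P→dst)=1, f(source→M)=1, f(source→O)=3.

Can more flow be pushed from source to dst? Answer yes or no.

Residual reachable from source: {M, P, source}; dst is not reachable.
Saturated cut: source→O, P→dst with total capacity 4 = current flow value. Flow is maximum.

No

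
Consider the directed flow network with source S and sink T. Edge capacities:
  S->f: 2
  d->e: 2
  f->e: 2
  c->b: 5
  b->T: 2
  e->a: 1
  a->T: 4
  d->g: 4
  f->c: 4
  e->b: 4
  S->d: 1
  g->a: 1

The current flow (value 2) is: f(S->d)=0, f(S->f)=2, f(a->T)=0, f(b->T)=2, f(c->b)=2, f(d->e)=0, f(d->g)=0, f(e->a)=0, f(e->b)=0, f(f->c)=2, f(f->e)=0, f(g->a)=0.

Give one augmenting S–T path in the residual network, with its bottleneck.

Residual along S->d->e->a->T: S->d: 1, d->e: 2, e->a: 1, a->T: 4.
Bottleneck = min = 1.

S->d->e->a->T, bottleneck 1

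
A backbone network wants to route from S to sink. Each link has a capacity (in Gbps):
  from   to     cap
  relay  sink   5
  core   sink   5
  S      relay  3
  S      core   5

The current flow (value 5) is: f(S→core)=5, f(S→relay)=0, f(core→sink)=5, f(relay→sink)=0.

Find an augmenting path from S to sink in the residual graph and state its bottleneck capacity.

Residual along S→relay→sink: S→relay: 3, relay→sink: 5.
Bottleneck = min = 3.

S→relay→sink, bottleneck 3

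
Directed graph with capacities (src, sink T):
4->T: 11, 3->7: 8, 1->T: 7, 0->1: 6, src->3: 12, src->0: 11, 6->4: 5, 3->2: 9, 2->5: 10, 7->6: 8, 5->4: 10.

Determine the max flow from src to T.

17

Augment src->0->1->T: bottleneck 6. Total 6.
Augment src->3->2->5->4->T: bottleneck 9. Total 15.
Augment src->3->7->6->4->T: bottleneck 2. Total 17.
No augmenting path remains in the residual graph.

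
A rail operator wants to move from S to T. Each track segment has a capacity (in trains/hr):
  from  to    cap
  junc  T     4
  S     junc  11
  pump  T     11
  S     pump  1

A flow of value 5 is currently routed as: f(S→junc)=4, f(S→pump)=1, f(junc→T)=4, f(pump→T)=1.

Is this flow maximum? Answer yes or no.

Residual reachable from S: {S, junc}; T is not reachable.
Saturated cut: S→pump, junc→T with total capacity 5 = current flow value. Flow is maximum.

Yes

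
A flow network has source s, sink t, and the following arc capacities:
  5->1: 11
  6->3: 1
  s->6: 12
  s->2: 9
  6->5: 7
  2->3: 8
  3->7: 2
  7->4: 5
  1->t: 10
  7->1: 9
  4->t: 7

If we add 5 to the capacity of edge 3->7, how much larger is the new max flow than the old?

5

Original max flow = 9.
After raising cap(3->7), augmenting paths through that edge carry 5 more units.
New max flow = 14. Increase = 5.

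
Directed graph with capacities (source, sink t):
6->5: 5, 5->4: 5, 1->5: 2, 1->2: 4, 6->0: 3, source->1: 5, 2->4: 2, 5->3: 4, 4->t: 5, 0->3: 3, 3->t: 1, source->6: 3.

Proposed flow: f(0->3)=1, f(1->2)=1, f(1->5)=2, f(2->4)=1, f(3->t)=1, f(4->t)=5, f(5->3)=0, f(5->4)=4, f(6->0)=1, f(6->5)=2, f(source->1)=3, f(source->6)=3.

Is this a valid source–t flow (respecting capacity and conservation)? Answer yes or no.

Every edge has 0 ≤ f(e) ≤ cap(e).
At each intermediate node, inflow equals outflow.

Yes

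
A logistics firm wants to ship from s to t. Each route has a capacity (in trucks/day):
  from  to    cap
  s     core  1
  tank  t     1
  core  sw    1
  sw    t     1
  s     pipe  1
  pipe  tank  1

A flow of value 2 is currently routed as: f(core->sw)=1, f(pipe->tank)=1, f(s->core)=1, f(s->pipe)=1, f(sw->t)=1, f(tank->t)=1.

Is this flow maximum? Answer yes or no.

Residual reachable from s: {s}; t is not reachable.
Saturated cut: s->core, s->pipe with total capacity 2 = current flow value. Flow is maximum.

Yes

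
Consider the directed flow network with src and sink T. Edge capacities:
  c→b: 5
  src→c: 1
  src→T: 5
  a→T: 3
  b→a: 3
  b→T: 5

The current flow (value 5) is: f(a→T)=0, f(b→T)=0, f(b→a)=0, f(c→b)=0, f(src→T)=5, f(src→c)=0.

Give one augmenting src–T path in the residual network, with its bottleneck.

src→c→b→T, bottleneck 1

Residual along src→c→b→T: src→c: 1, c→b: 5, b→T: 5.
Bottleneck = min = 1.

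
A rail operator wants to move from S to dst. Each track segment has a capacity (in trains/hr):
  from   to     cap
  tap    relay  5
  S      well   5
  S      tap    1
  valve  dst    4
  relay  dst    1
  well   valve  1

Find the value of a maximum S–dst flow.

Augment S->well->valve->dst: bottleneck 1. Total 1.
Augment S->tap->relay->dst: bottleneck 1. Total 2.
No augmenting path remains in the residual graph.

2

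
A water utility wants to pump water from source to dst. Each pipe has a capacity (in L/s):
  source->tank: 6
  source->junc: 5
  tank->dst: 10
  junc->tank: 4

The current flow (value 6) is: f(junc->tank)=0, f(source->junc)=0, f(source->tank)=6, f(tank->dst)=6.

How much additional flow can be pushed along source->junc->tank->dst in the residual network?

Residual capacities along the path: source->junc: 5, junc->tank: 4, tank->dst: 4.
Minimum is 4.

4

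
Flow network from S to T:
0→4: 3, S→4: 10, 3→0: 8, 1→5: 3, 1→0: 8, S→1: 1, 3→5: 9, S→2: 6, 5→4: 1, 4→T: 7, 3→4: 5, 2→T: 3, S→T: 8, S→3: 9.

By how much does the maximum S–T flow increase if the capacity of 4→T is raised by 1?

1

Original max flow = 18.
After raising cap(4→T), augmenting paths through that edge carry 1 more unit.
New max flow = 19. Increase = 1.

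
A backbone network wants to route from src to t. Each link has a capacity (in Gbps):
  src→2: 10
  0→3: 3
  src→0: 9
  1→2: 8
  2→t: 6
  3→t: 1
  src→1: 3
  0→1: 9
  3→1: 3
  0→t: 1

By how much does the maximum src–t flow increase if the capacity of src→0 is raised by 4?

0

Original max flow = 8.
Edge src→0 does not cross the min cut (source side {0, 1, 2, 3, src}), so extra capacity there cannot help.
New max flow = 8. Increase = 0.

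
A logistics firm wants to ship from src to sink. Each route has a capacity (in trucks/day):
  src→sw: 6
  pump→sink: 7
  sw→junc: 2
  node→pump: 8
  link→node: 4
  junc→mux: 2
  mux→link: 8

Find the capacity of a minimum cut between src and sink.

Max flow = 2 (via 1 augmenting path).
In the residual at optimum, the set reachable from src is {src, sw}.
Cut edges: sw→junc (cap 2). Sum = 2.

2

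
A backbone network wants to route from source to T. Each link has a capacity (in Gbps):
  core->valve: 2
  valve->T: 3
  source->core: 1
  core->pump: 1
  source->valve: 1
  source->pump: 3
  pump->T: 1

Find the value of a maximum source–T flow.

3

Augment source->valve->T: bottleneck 1. Total 1.
Augment source->pump->T: bottleneck 1. Total 2.
Augment source->core->valve->T: bottleneck 1. Total 3.
No augmenting path remains in the residual graph.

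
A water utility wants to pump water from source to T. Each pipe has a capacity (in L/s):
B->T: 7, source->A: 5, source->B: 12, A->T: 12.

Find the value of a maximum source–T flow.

12

Augment source->A->T: bottleneck 5. Total 5.
Augment source->B->T: bottleneck 7. Total 12.
No augmenting path remains in the residual graph.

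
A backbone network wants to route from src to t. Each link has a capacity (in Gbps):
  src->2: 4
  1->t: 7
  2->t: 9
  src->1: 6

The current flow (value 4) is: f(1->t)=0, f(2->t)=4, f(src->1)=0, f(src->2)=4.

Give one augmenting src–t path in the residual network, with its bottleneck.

src->1->t, bottleneck 6

Residual along src->1->t: src->1: 6, 1->t: 7.
Bottleneck = min = 6.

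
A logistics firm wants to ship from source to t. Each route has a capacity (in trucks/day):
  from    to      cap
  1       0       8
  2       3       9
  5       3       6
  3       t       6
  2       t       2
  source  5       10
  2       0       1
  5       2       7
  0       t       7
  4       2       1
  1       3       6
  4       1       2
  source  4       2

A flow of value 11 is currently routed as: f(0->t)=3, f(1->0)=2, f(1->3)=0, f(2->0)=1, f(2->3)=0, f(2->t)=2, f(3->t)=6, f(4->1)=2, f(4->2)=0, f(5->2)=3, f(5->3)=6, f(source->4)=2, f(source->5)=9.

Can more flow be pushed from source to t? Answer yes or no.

No

Residual reachable from source: {2, 3, 5, source}; t is not reachable.
Saturated cut: source->4, 2->0, 2->t, 3->t with total capacity 11 = current flow value. Flow is maximum.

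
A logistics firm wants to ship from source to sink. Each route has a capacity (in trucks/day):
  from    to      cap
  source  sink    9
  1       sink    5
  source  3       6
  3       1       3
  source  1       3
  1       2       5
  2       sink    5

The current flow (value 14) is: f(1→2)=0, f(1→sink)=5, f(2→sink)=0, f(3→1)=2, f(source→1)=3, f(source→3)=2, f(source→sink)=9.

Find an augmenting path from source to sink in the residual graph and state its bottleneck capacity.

Residual along source→3→1→2→sink: source→3: 4, 3→1: 1, 1→2: 5, 2→sink: 5.
Bottleneck = min = 1.

source→3→1→2→sink, bottleneck 1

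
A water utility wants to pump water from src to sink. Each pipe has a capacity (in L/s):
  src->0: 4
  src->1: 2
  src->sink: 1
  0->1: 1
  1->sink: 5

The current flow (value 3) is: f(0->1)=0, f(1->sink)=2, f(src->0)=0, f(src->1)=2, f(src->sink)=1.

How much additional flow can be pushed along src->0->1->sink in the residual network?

Residual capacities along the path: src->0: 4, 0->1: 1, 1->sink: 3.
Minimum is 1.

1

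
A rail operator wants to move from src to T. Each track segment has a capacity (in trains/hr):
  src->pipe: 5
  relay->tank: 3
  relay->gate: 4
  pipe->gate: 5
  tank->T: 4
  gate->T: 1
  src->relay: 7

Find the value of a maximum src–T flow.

4

Augment src->pipe->gate->T: bottleneck 1. Total 1.
Augment src->relay->tank->T: bottleneck 3. Total 4.
No augmenting path remains in the residual graph.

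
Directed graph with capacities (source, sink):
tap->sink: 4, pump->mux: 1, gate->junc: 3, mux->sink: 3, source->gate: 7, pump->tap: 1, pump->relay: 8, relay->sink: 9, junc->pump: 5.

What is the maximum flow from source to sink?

Augment source->gate->junc->pump->tap->sink: bottleneck 1. Total 1.
Augment source->gate->junc->pump->relay->sink: bottleneck 2. Total 3.
No augmenting path remains in the residual graph.

3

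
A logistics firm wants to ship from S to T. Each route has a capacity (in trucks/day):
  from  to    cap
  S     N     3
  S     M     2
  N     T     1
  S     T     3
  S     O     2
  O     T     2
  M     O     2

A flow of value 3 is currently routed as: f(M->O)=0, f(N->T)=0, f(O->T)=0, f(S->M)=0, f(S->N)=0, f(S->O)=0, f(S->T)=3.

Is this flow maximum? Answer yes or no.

Residual path S->N->T has bottleneck 1 > 0.
Pushing 1 along it raises the flow to 4, so the given flow is not maximum.

No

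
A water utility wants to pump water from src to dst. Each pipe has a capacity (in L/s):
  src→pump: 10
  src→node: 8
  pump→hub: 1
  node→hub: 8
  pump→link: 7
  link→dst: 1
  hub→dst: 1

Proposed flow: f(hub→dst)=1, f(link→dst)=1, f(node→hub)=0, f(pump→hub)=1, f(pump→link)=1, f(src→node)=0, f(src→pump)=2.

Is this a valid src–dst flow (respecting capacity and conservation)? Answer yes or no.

Every edge has 0 ≤ f(e) ≤ cap(e).
At each intermediate node, inflow equals outflow.

Yes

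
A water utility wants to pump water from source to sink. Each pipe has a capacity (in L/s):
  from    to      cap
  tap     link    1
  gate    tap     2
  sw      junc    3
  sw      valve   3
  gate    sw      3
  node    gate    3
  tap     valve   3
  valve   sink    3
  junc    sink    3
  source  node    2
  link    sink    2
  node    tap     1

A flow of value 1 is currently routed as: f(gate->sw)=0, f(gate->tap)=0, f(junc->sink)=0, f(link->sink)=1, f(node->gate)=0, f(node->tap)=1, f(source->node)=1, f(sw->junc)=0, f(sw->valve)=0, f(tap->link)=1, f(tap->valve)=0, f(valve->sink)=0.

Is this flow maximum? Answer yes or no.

Residual path source->node->gate->sw->junc->sink has bottleneck 1 > 0.
Pushing 1 along it raises the flow to 2, so the given flow is not maximum.

No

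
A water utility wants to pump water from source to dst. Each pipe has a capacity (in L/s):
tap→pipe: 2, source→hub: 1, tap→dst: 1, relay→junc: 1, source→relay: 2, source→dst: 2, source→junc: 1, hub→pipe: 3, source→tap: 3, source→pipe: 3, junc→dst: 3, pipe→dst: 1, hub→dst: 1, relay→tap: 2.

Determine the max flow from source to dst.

Augment source→dst: bottleneck 2. Total 2.
Augment source→junc→dst: bottleneck 1. Total 3.
Augment source→tap→dst: bottleneck 1. Total 4.
Augment source→hub→dst: bottleneck 1. Total 5.
Augment source→pipe→dst: bottleneck 1. Total 6.
Augment source→relay→junc→dst: bottleneck 1. Total 7.
No augmenting path remains in the residual graph.

7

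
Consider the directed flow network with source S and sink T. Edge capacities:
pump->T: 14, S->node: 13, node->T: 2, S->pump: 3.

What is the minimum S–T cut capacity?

5

Max flow = 5 (via 2 augmenting paths).
In the residual at optimum, the set reachable from S is {S, node}.
Cut edges: S->pump (cap 3), node->T (cap 2). Sum = 5.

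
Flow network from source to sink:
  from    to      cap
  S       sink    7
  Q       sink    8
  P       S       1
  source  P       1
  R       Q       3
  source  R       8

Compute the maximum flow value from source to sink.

4

Augment source->P->S->sink: bottleneck 1. Total 1.
Augment source->R->Q->sink: bottleneck 3. Total 4.
No augmenting path remains in the residual graph.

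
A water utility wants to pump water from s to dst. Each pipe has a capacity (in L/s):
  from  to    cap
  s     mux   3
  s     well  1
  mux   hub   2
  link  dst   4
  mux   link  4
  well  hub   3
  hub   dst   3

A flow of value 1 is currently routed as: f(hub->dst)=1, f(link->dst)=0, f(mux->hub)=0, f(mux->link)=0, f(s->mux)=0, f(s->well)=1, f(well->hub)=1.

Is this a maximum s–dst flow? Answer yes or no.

Residual path s->mux->link->dst has bottleneck 3 > 0.
Pushing 3 along it raises the flow to 4, so the given flow is not maximum.

No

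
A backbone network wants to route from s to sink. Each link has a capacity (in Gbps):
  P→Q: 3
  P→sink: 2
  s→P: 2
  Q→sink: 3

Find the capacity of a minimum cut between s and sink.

Max flow = 2 (via 1 augmenting path).
In the residual at optimum, the set reachable from s is {s}.
Cut edges: s→P (cap 2). Sum = 2.

2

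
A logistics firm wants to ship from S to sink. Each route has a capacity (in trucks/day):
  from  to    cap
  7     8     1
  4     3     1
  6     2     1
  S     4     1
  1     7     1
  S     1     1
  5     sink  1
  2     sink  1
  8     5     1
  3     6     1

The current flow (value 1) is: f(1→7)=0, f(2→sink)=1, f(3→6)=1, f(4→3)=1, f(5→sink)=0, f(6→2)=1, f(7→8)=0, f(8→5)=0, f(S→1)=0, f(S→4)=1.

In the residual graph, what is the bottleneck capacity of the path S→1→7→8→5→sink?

Residual capacities along the path: S→1: 1, 1→7: 1, 7→8: 1, 8→5: 1, 5→sink: 1.
Minimum is 1.

1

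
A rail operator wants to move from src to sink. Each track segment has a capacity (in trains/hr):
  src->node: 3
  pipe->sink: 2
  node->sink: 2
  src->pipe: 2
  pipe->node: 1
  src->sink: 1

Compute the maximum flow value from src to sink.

Augment src->sink: bottleneck 1. Total 1.
Augment src->pipe->sink: bottleneck 2. Total 3.
Augment src->node->sink: bottleneck 2. Total 5.
No augmenting path remains in the residual graph.

5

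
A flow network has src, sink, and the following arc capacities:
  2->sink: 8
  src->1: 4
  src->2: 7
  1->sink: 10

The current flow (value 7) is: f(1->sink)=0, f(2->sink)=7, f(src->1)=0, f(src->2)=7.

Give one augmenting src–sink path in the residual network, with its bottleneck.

src->1->sink, bottleneck 4

Residual along src->1->sink: src->1: 4, 1->sink: 10.
Bottleneck = min = 4.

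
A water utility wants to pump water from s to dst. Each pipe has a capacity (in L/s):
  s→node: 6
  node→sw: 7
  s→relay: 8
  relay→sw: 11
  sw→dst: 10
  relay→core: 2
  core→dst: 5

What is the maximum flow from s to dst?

Augment s→relay→sw→dst: bottleneck 8. Total 8.
Augment s→node→sw→dst: bottleneck 2. Total 10.
Augment s→node→sw→relay→core→dst: bottleneck 2. Total 12.
No augmenting path remains in the residual graph.

12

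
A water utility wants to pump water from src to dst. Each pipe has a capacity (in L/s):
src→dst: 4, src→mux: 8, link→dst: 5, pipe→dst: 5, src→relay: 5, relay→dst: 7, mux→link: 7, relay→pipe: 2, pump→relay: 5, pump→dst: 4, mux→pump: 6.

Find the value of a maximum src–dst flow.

Augment src→dst: bottleneck 4. Total 4.
Augment src→relay→dst: bottleneck 5. Total 9.
Augment src→mux→pump→dst: bottleneck 4. Total 13.
Augment src→mux→link→dst: bottleneck 4. Total 17.
No augmenting path remains in the residual graph.

17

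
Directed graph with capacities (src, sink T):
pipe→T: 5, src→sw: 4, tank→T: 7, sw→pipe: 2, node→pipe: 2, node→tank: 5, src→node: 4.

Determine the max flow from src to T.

6

Augment src→node→tank→T: bottleneck 4. Total 4.
Augment src→sw→pipe→T: bottleneck 2. Total 6.
No augmenting path remains in the residual graph.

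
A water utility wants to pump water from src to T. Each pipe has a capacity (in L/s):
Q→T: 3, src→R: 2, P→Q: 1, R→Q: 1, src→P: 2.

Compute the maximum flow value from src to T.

2

Augment src→P→Q→T: bottleneck 1. Total 1.
Augment src→R→Q→T: bottleneck 1. Total 2.
No augmenting path remains in the residual graph.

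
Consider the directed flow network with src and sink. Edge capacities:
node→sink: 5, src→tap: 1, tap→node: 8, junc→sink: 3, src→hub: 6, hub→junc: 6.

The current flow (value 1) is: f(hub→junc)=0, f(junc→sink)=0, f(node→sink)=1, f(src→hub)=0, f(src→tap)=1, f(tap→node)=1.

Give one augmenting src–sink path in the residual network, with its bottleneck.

src→hub→junc→sink, bottleneck 3

Residual along src→hub→junc→sink: src→hub: 6, hub→junc: 6, junc→sink: 3.
Bottleneck = min = 3.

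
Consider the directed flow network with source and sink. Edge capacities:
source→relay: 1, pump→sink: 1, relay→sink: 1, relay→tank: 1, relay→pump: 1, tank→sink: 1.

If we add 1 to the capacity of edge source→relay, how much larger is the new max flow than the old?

Original max flow = 1.
After raising cap(source→relay), augmenting paths through that edge carry 1 more unit.
New max flow = 2. Increase = 1.

1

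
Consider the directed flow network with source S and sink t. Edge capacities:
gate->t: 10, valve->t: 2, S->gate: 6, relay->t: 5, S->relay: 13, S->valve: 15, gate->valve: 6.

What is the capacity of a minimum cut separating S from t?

13

Max flow = 13 (via 3 augmenting paths).
In the residual at optimum, the set reachable from S is {S, relay, valve}.
Cut edges: S->gate (cap 6), relay->t (cap 5), valve->t (cap 2). Sum = 13.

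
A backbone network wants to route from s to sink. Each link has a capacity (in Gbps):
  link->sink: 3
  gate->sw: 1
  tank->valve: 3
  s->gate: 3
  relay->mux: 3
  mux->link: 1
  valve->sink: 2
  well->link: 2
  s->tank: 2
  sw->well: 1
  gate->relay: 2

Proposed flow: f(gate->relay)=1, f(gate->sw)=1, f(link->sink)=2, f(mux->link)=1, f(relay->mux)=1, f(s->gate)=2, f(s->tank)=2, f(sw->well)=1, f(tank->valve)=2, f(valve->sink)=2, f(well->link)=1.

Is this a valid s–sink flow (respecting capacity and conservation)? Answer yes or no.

Yes

Every edge has 0 ≤ f(e) ≤ cap(e).
At each intermediate node, inflow equals outflow.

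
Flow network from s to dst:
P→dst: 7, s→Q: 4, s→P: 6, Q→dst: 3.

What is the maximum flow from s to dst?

9

Augment s→Q→dst: bottleneck 3. Total 3.
Augment s→P→dst: bottleneck 6. Total 9.
No augmenting path remains in the residual graph.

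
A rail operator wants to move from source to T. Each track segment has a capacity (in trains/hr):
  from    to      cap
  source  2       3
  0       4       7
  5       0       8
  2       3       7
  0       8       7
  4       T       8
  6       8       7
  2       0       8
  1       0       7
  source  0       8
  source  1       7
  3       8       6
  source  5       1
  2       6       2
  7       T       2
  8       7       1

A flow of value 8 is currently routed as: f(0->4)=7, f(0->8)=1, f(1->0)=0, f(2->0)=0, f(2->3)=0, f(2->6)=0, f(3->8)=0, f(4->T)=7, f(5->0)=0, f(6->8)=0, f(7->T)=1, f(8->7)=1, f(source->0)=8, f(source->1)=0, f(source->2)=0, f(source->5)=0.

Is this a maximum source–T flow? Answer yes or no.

Residual reachable from source: {0, 1, 2, 3, 5, 6, 8, source}; T is not reachable.
Saturated cut: 0->4, 8->7 with total capacity 8 = current flow value. Flow is maximum.

Yes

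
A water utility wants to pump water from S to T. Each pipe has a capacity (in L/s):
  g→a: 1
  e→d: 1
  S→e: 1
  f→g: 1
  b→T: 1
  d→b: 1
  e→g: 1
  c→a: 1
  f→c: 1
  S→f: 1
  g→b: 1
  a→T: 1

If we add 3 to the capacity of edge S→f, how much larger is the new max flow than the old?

Original max flow = 2.
Even with extra capacity on S→f, another cut of capacity 2 remains binding.
New max flow = 2. Increase = 0.

0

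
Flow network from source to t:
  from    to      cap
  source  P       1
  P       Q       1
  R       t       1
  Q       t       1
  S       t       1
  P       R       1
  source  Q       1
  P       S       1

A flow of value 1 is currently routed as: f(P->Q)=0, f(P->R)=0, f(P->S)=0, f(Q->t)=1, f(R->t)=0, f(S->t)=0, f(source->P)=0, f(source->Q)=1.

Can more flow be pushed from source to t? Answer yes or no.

Residual path source->P->R->t has bottleneck 1 > 0.
Pushing 1 along it raises the flow to 2, so the given flow is not maximum.

Yes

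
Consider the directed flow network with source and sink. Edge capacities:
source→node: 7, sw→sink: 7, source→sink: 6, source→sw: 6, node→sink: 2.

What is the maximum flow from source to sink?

14

Augment source→sink: bottleneck 6. Total 6.
Augment source→sw→sink: bottleneck 6. Total 12.
Augment source→node→sink: bottleneck 2. Total 14.
No augmenting path remains in the residual graph.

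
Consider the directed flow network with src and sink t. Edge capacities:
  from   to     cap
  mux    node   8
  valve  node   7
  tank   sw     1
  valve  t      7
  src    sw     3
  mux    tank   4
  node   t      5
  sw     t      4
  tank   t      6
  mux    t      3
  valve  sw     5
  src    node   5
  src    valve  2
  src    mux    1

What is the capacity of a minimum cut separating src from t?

11

Max flow = 11 (via 4 augmenting paths).
In the residual at optimum, the set reachable from src is {src}.
Cut edges: src→valve (cap 2), src→mux (cap 1), src→node (cap 5), src→sw (cap 3). Sum = 11.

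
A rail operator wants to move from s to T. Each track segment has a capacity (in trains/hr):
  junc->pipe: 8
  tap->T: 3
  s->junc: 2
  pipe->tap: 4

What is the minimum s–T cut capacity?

2

Max flow = 2 (via 1 augmenting path).
In the residual at optimum, the set reachable from s is {s}.
Cut edges: s->junc (cap 2). Sum = 2.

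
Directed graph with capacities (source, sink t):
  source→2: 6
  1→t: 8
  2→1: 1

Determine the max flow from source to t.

1

Augment source→2→1→t: bottleneck 1. Total 1.
No augmenting path remains in the residual graph.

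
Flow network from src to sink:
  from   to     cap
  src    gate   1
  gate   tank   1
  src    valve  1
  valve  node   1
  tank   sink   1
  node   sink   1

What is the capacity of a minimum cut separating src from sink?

Max flow = 2 (via 2 augmenting paths).
In the residual at optimum, the set reachable from src is {src}.
Cut edges: src->valve (cap 1), src->gate (cap 1). Sum = 2.

2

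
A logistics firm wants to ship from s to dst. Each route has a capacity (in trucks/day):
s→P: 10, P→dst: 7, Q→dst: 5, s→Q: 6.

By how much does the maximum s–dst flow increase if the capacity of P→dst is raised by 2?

Original max flow = 12.
After raising cap(P→dst), augmenting paths through that edge carry 2 more units.
New max flow = 14. Increase = 2.

2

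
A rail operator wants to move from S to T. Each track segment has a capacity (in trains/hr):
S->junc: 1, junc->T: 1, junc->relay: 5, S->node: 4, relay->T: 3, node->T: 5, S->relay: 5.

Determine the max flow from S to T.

8

Augment S->node->T: bottleneck 4. Total 4.
Augment S->junc->T: bottleneck 1. Total 5.
Augment S->relay->T: bottleneck 3. Total 8.
No augmenting path remains in the residual graph.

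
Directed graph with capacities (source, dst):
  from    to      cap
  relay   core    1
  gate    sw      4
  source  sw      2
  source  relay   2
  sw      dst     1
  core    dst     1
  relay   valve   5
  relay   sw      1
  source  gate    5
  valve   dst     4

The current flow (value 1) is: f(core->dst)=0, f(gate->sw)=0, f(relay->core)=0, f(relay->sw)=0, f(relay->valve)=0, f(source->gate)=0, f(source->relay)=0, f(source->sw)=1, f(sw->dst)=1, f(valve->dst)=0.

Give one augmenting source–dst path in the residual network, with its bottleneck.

source->relay->valve->dst, bottleneck 2

Residual along source->relay->valve->dst: source->relay: 2, relay->valve: 5, valve->dst: 4.
Bottleneck = min = 2.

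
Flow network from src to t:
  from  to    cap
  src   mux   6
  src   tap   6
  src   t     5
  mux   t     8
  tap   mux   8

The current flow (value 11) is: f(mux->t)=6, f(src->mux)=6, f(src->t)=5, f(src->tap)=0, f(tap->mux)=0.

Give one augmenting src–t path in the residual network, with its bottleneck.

src->tap->mux->t, bottleneck 2

Residual along src->tap->mux->t: src->tap: 6, tap->mux: 8, mux->t: 2.
Bottleneck = min = 2.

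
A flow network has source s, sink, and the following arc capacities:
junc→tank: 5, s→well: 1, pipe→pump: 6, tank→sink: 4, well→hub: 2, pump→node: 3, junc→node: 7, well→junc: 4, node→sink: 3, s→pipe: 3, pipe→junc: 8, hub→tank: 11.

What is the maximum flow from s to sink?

Augment s→pipe→pump→node→sink: bottleneck 3. Total 3.
Augment s→well→junc→tank→sink: bottleneck 1. Total 4.
No augmenting path remains in the residual graph.

4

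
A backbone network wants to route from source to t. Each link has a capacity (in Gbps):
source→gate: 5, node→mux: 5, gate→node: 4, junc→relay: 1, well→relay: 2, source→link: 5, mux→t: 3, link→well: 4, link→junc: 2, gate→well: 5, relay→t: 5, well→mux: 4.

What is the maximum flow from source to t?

6

Augment source→link→junc→relay→t: bottleneck 1. Total 1.
Augment source→link→well→relay→t: bottleneck 2. Total 3.
Augment source→link→well→mux→t: bottleneck 2. Total 5.
Augment source→gate→well→mux→t: bottleneck 1. Total 6.
No augmenting path remains in the residual graph.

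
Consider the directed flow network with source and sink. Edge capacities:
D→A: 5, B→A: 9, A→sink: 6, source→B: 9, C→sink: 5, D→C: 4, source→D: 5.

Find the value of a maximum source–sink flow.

10

Augment source→D→C→sink: bottleneck 4. Total 4.
Augment source→D→A→sink: bottleneck 1. Total 5.
Augment source→B→A→sink: bottleneck 5. Total 10.
No augmenting path remains in the residual graph.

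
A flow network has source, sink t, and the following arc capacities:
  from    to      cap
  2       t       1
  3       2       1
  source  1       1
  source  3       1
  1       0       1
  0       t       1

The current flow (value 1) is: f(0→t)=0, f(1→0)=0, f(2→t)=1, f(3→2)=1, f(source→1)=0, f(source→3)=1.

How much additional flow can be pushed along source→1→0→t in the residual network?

1

Residual capacities along the path: source→1: 1, 1→0: 1, 0→t: 1.
Minimum is 1.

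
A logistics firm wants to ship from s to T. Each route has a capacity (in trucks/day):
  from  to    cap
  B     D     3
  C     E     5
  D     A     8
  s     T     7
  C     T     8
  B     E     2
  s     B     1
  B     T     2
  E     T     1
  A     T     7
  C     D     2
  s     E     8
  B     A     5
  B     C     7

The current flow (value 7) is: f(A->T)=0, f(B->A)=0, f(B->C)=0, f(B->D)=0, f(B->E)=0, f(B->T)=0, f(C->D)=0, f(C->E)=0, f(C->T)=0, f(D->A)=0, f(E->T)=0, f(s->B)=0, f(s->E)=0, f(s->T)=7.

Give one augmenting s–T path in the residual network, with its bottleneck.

s->B->T, bottleneck 1

Residual along s->B->T: s->B: 1, B->T: 2.
Bottleneck = min = 1.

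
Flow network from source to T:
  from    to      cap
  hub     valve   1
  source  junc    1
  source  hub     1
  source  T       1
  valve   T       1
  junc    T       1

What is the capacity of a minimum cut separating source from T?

3

Max flow = 3 (via 3 augmenting paths).
In the residual at optimum, the set reachable from source is {source}.
Cut edges: source->hub (cap 1), source->junc (cap 1), source->T (cap 1). Sum = 3.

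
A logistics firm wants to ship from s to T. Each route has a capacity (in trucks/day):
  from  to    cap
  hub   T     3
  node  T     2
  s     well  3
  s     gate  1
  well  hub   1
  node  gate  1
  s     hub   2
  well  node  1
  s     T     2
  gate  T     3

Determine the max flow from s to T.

7

Augment s→T: bottleneck 2. Total 2.
Augment s→hub→T: bottleneck 2. Total 4.
Augment s→gate→T: bottleneck 1. Total 5.
Augment s→well→hub→T: bottleneck 1. Total 6.
Augment s→well→node→T: bottleneck 1. Total 7.
No augmenting path remains in the residual graph.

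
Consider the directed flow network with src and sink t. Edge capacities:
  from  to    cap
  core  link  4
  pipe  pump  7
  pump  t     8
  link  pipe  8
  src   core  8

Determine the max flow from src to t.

Augment src->core->link->pipe->pump->t: bottleneck 4. Total 4.
No augmenting path remains in the residual graph.

4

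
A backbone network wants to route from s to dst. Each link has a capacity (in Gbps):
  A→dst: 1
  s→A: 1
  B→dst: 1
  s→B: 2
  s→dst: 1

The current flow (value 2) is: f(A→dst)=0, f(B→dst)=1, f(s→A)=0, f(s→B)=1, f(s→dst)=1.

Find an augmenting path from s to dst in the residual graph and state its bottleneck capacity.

Residual along s→A→dst: s→A: 1, A→dst: 1.
Bottleneck = min = 1.

s→A→dst, bottleneck 1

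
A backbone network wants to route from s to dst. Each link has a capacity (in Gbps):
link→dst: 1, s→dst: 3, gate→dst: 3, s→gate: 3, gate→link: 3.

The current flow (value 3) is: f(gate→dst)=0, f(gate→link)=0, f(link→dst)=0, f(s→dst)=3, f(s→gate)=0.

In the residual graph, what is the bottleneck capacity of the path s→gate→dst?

3

Residual capacities along the path: s→gate: 3, gate→dst: 3.
Minimum is 3.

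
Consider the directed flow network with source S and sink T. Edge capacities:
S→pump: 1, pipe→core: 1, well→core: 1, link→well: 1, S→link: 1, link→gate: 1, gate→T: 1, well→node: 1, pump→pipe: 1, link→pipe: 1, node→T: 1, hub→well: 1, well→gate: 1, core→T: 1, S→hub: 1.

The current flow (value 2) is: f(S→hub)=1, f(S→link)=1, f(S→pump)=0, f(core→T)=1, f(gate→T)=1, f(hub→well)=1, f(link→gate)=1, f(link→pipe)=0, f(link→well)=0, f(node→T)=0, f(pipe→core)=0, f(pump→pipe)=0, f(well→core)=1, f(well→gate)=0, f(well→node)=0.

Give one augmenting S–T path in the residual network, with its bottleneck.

S→pump→pipe→core→well→node→T, bottleneck 1

Residual along S→pump→pipe→core→well→node→T: S→pump: 1, pump→pipe: 1, pipe→core: 1, core→well: 1 (reverse), well→node: 1, node→T: 1.
Bottleneck = min = 1.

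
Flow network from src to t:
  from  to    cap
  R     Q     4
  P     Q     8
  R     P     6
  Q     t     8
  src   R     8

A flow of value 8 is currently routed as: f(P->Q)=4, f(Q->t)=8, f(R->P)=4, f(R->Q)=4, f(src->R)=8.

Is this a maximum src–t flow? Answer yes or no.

Yes

Residual reachable from src: {src}; t is not reachable.
Saturated cut: src->R with total capacity 8 = current flow value. Flow is maximum.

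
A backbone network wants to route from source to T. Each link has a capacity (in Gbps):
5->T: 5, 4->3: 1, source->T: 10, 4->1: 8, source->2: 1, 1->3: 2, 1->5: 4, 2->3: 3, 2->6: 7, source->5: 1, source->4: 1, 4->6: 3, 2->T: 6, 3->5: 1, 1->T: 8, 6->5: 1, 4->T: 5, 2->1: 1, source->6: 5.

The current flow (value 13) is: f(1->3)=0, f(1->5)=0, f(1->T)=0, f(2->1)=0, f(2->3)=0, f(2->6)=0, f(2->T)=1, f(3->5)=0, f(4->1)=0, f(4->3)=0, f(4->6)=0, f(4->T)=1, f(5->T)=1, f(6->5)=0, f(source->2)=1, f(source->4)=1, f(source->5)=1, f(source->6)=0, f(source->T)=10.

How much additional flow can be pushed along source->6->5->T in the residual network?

Residual capacities along the path: source->6: 5, 6->5: 1, 5->T: 4.
Minimum is 1.

1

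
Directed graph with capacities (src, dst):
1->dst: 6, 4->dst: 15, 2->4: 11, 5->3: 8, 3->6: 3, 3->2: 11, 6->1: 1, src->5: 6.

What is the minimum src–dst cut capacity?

6

Max flow = 6 (via 1 augmenting path).
In the residual at optimum, the set reachable from src is {src}.
Cut edges: src->5 (cap 6). Sum = 6.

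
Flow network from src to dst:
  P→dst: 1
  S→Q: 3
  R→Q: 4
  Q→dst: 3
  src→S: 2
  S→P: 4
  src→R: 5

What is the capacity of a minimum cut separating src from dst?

Max flow = 4 (via 2 augmenting paths).
In the residual at optimum, the set reachable from src is {P, Q, R, S, src}.
Cut edges: Q→dst (cap 3), P→dst (cap 1). Sum = 4.

4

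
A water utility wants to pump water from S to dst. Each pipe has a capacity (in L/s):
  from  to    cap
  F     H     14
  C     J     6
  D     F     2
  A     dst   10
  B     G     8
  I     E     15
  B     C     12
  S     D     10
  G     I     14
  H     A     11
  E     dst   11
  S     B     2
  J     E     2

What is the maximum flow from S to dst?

4

Augment S→B→G→I→E→dst: bottleneck 2. Total 2.
Augment S→D→F→H→A→dst: bottleneck 2. Total 4.
No augmenting path remains in the residual graph.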